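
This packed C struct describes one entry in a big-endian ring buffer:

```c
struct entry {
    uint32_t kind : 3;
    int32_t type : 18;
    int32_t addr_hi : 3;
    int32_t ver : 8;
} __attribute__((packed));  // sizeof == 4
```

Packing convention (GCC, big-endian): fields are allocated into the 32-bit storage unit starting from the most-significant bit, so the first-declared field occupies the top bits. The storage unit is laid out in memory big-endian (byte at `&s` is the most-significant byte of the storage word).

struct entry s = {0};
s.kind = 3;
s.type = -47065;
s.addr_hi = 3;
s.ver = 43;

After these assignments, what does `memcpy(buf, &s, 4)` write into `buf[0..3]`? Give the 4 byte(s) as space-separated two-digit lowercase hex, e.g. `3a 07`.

kind:3 = 3 → 0x3 << 29 → word 0x60000000
type:18 = -47065 → 0x34827 << 11 → word 0x7a413800
addr_hi:3 = 3 → 0x3 << 8 → word 0x7a413b00
ver:8 = 43 → 0x2b << 0 → word 0x7a413b2b
word = 0x7a413b2b → big-endian bytes:
  [0]=0x7a  [1]=0x41  [2]=0x3b  [3]=0x2b

7a 41 3b 2b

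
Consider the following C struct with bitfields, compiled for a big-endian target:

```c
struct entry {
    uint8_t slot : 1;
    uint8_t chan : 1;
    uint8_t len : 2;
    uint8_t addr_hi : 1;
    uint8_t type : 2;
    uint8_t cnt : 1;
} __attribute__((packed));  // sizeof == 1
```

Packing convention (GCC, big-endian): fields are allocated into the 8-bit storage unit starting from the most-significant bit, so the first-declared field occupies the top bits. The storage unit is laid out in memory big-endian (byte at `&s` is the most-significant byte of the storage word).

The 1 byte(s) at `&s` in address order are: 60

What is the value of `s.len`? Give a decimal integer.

[0]=0x60 (big-endian) → word 0x60
slot:1 @ bit 7 → (0x60>>7)&0x1 = 0x0
chan:1 @ bit 6 → (0x60>>6)&0x1 = 0x1
len:2 @ bit 4 → (0x60>>4)&0x3 = 0x2  ←
addr_hi:1 @ bit 3 → (0x60>>3)&0x1 = 0x0
type:2 @ bit 1 → (0x60>>1)&0x3 = 0x0
cnt:1 @ bit 0 → (0x60>>0)&0x1 = 0x0

2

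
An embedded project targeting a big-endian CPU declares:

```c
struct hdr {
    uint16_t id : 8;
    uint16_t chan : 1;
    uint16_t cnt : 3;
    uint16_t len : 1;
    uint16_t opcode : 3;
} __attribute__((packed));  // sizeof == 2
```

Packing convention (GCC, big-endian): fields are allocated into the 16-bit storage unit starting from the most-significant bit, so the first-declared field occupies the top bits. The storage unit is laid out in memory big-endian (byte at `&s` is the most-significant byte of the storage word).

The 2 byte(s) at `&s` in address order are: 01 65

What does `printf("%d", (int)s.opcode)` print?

[0]=0x01 [1]=0x65 (big-endian) → word 0x0165
id:8 @ bit 8 → (0x0165>>8)&0xff = 0x1
chan:1 @ bit 7 → (0x0165>>7)&0x1 = 0x0
cnt:3 @ bit 4 → (0x0165>>4)&0x7 = 0x6
len:1 @ bit 3 → (0x0165>>3)&0x1 = 0x0
opcode:3 @ bit 0 → (0x0165>>0)&0x7 = 0x5  ←

5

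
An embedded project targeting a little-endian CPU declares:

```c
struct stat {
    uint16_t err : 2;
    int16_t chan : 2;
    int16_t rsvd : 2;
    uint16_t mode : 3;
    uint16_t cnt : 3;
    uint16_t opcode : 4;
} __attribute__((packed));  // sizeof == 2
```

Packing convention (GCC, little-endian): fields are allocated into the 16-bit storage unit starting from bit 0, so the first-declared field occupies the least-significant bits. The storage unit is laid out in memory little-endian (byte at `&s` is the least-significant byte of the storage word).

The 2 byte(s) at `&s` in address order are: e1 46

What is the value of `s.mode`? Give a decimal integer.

[0]=0xe1 [1]=0x46 (little-endian) → word 0x46e1
err:2 @ bit 0 → (0x46e1>>0)&0x3 = 0x1
chan:2 @ bit 2 → (0x46e1>>2)&0x3 = 0x0
rsvd:2 @ bit 4 → (0x46e1>>4)&0x3 = 0x2
mode:3 @ bit 6 → (0x46e1>>6)&0x7 = 0x3  ←
cnt:3 @ bit 9 → (0x46e1>>9)&0x7 = 0x3
opcode:4 @ bit 12 → (0x46e1>>12)&0xf = 0x4

3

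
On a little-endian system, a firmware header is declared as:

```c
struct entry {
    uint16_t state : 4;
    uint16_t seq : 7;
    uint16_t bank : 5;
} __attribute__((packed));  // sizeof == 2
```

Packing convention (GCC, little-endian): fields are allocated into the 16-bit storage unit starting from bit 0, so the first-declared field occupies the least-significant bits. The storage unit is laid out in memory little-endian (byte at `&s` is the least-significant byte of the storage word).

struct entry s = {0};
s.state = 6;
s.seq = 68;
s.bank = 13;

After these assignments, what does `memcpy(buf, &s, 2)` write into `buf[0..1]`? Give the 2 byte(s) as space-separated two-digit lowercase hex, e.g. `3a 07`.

[0+:4] state=6 & 0xf = 0x6; word=0x0006
[4+:7] seq=68 & 0x7f = 0x44; word=0x0446
[11+:5] bank=13 & 0x1f = 0xd; word=0x6c46
word = 0x6c46 → little-endian bytes:
  [0]=0x46  [1]=0x6c

46 6c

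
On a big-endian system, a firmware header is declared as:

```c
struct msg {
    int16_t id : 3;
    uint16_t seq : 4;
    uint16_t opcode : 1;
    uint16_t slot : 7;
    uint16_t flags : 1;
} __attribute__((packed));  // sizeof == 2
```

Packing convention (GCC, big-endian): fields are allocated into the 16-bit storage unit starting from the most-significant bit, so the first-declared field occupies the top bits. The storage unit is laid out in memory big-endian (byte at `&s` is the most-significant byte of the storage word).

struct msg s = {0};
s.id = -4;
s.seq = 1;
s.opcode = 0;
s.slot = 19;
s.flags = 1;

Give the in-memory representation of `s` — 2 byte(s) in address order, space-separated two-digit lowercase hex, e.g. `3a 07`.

id:3 = -4 → 0x4 << 13 → word 0x8000
seq:4 = 1 → 0x1 << 9 → word 0x8200
opcode:1 = 0 → 0x0 << 8 → word 0x8200
slot:7 = 19 → 0x13 << 1 → word 0x8226
flags:1 = 1 → 0x1 << 0 → word 0x8227
word = 0x8227 → big-endian bytes:
  [0]=0x82  [1]=0x27

82 27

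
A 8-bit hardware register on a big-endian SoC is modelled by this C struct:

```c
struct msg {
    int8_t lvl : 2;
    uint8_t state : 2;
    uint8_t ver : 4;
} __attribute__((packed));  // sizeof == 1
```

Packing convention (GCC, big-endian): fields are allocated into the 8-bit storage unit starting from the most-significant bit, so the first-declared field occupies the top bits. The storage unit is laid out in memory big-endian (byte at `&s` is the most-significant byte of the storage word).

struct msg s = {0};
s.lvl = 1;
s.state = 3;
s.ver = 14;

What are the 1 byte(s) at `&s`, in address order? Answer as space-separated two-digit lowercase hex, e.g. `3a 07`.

[6+:2] lvl=1 & 0x3 = 0x1; word=0x40
[4+:2] state=3 & 0x3 = 0x3; word=0x70
[0+:4] ver=14 & 0xf = 0xe; word=0x7e
word = 0x7e → big-endian bytes:
  [0]=0x7e

7e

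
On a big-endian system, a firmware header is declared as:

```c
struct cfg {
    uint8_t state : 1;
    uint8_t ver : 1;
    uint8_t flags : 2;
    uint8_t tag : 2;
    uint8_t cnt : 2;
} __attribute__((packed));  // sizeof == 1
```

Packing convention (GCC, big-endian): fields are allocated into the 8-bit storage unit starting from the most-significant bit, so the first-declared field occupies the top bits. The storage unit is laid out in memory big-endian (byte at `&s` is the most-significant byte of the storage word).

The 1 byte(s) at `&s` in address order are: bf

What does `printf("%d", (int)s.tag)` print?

[0]=0xbf (big-endian) → word 0xbf
state:1 @ bit 7 → (0xbf>>7)&0x1 = 0x1
ver:1 @ bit 6 → (0xbf>>6)&0x1 = 0x0
flags:2 @ bit 4 → (0xbf>>4)&0x3 = 0x3
tag:2 @ bit 2 → (0xbf>>2)&0x3 = 0x3  ←
cnt:2 @ bit 0 → (0xbf>>0)&0x3 = 0x3

3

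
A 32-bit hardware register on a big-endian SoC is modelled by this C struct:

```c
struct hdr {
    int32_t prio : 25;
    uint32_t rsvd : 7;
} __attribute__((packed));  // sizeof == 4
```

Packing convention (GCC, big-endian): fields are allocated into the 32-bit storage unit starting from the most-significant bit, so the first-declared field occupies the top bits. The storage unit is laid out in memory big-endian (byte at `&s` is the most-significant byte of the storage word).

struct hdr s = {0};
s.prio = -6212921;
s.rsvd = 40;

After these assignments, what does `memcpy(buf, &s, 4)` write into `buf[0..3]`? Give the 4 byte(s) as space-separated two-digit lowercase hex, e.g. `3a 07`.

prio (25b) val=-6212921 bits=0x1a132c7 at bit 7: 0xd0996380
rsvd (7b) val=40 bits=0x28 at bit 0: 0xd09963a8
word = 0xd09963a8 → big-endian bytes:
  [0]=0xd0  [1]=0x99  [2]=0x63  [3]=0xa8

d0 99 63 a8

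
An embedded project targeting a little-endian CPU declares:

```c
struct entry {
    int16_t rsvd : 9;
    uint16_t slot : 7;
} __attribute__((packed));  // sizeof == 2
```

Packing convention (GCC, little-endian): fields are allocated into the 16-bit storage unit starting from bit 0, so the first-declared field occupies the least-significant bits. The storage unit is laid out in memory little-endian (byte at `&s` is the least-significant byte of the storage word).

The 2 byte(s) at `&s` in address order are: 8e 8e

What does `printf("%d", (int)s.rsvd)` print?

142

[0]=0x8e [1]=0x8e (little-endian) → word 0x8e8e
rsvd:9 @ bit 0 → (0x8e8e>>0)&0x1ff = 0x8e  ←
slot:7 @ bit 9 → (0x8e8e>>9)&0x7f = 0x47
rsvd signed 9b, MSB=0: value = 142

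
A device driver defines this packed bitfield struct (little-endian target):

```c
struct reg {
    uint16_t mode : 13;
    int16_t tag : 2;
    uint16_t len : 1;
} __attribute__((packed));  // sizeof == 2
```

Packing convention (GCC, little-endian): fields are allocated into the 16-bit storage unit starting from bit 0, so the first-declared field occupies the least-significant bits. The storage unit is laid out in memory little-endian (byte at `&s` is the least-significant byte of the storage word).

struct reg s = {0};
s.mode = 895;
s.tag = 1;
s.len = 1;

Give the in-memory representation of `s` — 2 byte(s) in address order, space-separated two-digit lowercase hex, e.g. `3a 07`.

7f a3

[0+:13] mode=895 & 0x1fff = 0x37f; word=0x037f
[13+:2] tag=1 & 0x3 = 0x1; word=0x237f
[15+:1] len=1 & 0x1 = 0x1; word=0xa37f
word = 0xa37f → little-endian bytes:
  [0]=0x7f  [1]=0xa3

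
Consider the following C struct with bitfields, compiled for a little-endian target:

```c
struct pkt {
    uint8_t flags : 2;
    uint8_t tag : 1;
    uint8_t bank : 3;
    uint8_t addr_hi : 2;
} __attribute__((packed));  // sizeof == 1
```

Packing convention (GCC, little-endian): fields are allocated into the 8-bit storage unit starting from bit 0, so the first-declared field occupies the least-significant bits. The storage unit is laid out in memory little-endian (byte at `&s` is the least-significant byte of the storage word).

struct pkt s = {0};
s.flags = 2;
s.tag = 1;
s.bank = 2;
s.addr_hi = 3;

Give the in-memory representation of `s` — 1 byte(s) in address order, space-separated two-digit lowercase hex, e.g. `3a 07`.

d6

flags:2 = 2 → 0x2 << 0 → word 0x02
tag:1 = 1 → 0x1 << 2 → word 0x06
bank:3 = 2 → 0x2 << 3 → word 0x16
addr_hi:2 = 3 → 0x3 << 6 → word 0xd6
word = 0xd6 → little-endian bytes:
  [0]=0xd6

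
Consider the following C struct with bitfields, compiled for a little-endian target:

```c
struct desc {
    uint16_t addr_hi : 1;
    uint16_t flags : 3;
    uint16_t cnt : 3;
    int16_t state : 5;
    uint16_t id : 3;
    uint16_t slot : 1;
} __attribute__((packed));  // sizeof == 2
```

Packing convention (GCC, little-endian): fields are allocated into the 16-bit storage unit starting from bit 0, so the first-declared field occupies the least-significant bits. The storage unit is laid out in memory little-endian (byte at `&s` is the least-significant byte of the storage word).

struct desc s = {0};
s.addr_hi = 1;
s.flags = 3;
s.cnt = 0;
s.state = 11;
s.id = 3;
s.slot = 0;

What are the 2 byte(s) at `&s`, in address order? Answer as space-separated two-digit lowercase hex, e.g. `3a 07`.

87 35

addr_hi (1b) val=1 bits=0x1 at bit 0: 0x0001
flags (3b) val=3 bits=0x3 at bit 1: 0x0007
cnt (3b) val=0 bits=0x0 at bit 4: 0x0007
state (5b) val=11 bits=0xb at bit 7: 0x0587
id (3b) val=3 bits=0x3 at bit 12: 0x3587
slot (1b) val=0 bits=0x0 at bit 15: 0x3587
word = 0x3587 → little-endian bytes:
  [0]=0x87  [1]=0x35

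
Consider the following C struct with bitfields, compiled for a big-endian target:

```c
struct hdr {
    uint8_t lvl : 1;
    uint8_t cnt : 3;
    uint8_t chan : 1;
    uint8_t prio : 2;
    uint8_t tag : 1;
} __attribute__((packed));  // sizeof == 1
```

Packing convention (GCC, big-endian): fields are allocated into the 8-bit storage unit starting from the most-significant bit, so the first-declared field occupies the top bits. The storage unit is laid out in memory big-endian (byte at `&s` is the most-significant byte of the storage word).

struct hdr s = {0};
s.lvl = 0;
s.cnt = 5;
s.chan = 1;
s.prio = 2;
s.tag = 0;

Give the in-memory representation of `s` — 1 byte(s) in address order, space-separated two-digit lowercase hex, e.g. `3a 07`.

5c

[7+:1] lvl=0 & 0x1 = 0x0; word=0x00
[4+:3] cnt=5 & 0x7 = 0x5; word=0x50
[3+:1] chan=1 & 0x1 = 0x1; word=0x58
[1+:2] prio=2 & 0x3 = 0x2; word=0x5c
[0+:1] tag=0 & 0x1 = 0x0; word=0x5c
word = 0x5c → big-endian bytes:
  [0]=0x5c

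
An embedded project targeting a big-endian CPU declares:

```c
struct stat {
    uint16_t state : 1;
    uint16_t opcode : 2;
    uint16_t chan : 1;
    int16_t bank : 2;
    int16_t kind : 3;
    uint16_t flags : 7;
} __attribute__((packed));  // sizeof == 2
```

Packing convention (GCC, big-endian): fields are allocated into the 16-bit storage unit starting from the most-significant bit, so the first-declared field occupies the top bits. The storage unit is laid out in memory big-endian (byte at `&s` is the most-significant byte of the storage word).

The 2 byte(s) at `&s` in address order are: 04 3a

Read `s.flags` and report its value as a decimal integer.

58

[0]=0x04 [1]=0x3a (big-endian) → word 0x043a
state:1 @ bit 15 → (0x043a>>15)&0x1 = 0x0
opcode:2 @ bit 13 → (0x043a>>13)&0x3 = 0x0
chan:1 @ bit 12 → (0x043a>>12)&0x1 = 0x0
bank:2 @ bit 10 → (0x043a>>10)&0x3 = 0x1
kind:3 @ bit 7 → (0x043a>>7)&0x7 = 0x0
flags:7 @ bit 0 → (0x043a>>0)&0x7f = 0x3a  ←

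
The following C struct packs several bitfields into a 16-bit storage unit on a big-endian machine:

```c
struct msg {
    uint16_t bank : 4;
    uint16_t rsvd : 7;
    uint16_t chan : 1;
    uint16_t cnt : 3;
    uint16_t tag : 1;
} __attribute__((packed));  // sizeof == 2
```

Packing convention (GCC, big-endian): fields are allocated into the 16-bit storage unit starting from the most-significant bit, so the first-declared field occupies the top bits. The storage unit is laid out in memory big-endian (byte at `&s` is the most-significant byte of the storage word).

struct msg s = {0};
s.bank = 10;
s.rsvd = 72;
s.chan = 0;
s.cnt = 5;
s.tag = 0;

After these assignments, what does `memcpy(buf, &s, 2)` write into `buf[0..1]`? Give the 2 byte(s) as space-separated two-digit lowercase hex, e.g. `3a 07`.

bank:4 = 10 → 0xa << 12 → word 0xa000
rsvd:7 = 72 → 0x48 << 5 → word 0xa900
chan:1 = 0 → 0x0 << 4 → word 0xa900
cnt:3 = 5 → 0x5 << 1 → word 0xa90a
tag:1 = 0 → 0x0 << 0 → word 0xa90a
word = 0xa90a → big-endian bytes:
  [0]=0xa9  [1]=0x0a

a9 0a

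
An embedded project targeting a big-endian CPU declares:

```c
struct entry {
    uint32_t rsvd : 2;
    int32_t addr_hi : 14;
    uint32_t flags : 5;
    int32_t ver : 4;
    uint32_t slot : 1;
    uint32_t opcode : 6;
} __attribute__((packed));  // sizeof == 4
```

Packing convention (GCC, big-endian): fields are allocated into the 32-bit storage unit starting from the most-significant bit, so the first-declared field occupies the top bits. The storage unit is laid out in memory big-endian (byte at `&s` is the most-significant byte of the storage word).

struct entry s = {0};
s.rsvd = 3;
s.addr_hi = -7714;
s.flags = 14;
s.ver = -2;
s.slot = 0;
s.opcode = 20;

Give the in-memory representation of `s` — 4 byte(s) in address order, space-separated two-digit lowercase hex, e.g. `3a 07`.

[30+:2] rsvd=3 & 0x3 = 0x3; word=0xc0000000
[16+:14] addr_hi=-7714 & 0x3fff = 0x21de; word=0xe1de0000
[11+:5] flags=14 & 0x1f = 0xe; word=0xe1de7000
[7+:4] ver=-2 & 0xf = 0xe; word=0xe1de7700
[6+:1] slot=0 & 0x1 = 0x0; word=0xe1de7700
[0+:6] opcode=20 & 0x3f = 0x14; word=0xe1de7714
word = 0xe1de7714 → big-endian bytes:
  [0]=0xe1  [1]=0xde  [2]=0x77  [3]=0x14

e1 de 77 14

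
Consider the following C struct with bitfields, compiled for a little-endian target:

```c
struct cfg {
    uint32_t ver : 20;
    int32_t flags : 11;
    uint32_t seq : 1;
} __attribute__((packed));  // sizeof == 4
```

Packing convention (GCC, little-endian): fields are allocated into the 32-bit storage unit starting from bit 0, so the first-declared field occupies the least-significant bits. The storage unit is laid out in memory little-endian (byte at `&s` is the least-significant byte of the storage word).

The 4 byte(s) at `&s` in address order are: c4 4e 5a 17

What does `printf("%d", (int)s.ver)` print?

675524

[0]=0xc4 [1]=0x4e [2]=0x5a [3]=0x17 (little-endian) → word 0x175a4ec4
ver [0+:20] = (word>>0) & 0xfffff = 675524  ←
flags [20+:11] = (word>>20) & 0x7ff = 373
seq [31+:1] = (word>>31) & 0x1 = 0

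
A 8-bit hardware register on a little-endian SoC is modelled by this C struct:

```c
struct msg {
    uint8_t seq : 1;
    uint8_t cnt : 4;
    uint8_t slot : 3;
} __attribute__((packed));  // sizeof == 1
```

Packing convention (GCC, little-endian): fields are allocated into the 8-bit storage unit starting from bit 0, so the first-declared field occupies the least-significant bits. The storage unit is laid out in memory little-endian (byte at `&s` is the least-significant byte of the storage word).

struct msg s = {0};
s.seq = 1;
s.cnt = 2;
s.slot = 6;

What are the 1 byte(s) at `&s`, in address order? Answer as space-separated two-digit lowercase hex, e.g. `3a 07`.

[0+:1] seq=1 & 0x1 = 0x1; word=0x01
[1+:4] cnt=2 & 0xf = 0x2; word=0x05
[5+:3] slot=6 & 0x7 = 0x6; word=0xc5
word = 0xc5 → little-endian bytes:
  [0]=0xc5

c5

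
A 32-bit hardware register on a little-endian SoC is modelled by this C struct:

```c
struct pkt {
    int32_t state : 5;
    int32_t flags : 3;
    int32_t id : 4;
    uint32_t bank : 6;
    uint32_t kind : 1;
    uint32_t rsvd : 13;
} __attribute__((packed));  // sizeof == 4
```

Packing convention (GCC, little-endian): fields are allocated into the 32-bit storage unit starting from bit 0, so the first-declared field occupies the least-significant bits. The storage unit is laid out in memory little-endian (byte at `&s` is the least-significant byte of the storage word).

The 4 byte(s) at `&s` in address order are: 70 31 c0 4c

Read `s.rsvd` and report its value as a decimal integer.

2456

[0]=0x70 [1]=0x31 [2]=0xc0 [3]=0x4c (little-endian) → word 0x4cc03170
state [0+:5] = (word>>0) & 0x1f = 16
flags [5+:3] = (word>>5) & 0x7 = 3
id [8+:4] = (word>>8) & 0xf = 1
bank [12+:6] = (word>>12) & 0x3f = 3
kind [18+:1] = (word>>18) & 0x1 = 0
rsvd [19+:13] = (word>>19) & 0x1fff = 2456  ←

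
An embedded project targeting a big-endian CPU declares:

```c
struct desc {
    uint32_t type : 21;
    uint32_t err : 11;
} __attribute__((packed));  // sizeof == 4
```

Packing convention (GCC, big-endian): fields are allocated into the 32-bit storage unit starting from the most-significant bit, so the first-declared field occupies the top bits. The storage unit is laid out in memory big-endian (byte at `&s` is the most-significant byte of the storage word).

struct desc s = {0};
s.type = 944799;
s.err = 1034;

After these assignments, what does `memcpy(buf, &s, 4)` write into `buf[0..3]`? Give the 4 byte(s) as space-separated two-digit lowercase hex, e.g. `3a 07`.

73 54 fc 0a

type:21 = 944799 → 0xe6a9f << 11 → word 0x7354f800
err:11 = 1034 → 0x40a << 0 → word 0x7354fc0a
word = 0x7354fc0a → big-endian bytes:
  [0]=0x73  [1]=0x54  [2]=0xfc  [3]=0x0a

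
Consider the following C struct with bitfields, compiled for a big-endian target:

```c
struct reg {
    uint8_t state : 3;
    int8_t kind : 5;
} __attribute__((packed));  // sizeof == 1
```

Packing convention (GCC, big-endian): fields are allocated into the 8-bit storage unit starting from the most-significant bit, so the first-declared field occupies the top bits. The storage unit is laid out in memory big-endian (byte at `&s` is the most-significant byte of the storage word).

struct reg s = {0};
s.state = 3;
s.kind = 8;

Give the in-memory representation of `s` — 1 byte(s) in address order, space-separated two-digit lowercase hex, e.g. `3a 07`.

68

state (3b) val=3 bits=0x3 at bit 5: 0x60
kind (5b) val=8 bits=0x8 at bit 0: 0x68
word = 0x68 → big-endian bytes:
  [0]=0x68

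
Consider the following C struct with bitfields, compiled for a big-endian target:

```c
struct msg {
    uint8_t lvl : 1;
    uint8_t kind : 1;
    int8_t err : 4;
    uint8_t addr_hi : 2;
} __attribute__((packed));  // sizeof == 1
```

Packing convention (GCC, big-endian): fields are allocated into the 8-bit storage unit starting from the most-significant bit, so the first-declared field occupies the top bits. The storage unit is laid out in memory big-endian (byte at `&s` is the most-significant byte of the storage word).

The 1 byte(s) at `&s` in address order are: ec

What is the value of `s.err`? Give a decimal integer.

-5

[0]=0xec (big-endian) → word 0xec
lvl:1 @ bit 7 → (0xec>>7)&0x1 = 0x1
kind:1 @ bit 6 → (0xec>>6)&0x1 = 0x1
err:4 @ bit 2 → (0xec>>2)&0xf = 0xb  ←
addr_hi:2 @ bit 0 → (0xec>>0)&0x3 = 0x0
err signed 4b, MSB=1: 11 - 16 = -5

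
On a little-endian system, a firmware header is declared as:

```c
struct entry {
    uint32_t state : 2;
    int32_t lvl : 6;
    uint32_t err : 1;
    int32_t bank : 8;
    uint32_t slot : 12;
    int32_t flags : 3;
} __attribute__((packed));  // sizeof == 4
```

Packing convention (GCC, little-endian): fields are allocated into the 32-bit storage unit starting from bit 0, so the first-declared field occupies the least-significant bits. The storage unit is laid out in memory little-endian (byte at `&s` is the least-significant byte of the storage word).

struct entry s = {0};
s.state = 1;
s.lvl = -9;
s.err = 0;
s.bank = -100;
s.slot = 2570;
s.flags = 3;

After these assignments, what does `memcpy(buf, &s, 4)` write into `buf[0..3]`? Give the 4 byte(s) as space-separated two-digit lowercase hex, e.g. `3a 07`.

state (2b) val=1 bits=0x1 at bit 0: 0x00000001
lvl (6b) val=-9 bits=0x37 at bit 2: 0x000000dd
err (1b) val=0 bits=0x0 at bit 8: 0x000000dd
bank (8b) val=-100 bits=0x9c at bit 9: 0x000138dd
slot (12b) val=2570 bits=0xa0a at bit 17: 0x141538dd
flags (3b) val=3 bits=0x3 at bit 29: 0x741538dd
word = 0x741538dd → little-endian bytes:
  [0]=0xdd  [1]=0x38  [2]=0x15  [3]=0x74

dd 38 15 74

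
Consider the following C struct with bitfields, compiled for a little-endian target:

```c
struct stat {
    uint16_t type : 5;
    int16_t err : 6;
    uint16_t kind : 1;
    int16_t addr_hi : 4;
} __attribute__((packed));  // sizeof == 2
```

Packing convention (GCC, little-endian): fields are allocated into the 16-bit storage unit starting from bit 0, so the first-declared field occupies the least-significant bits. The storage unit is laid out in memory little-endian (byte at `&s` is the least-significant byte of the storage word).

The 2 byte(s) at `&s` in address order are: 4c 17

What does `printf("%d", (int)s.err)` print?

[0]=0x4c [1]=0x17 (little-endian) → word 0x174c
type:5 @ bit 0 → (0x174c>>0)&0x1f = 0xc
err:6 @ bit 5 → (0x174c>>5)&0x3f = 0x3a  ←
kind:1 @ bit 11 → (0x174c>>11)&0x1 = 0x0
addr_hi:4 @ bit 12 → (0x174c>>12)&0xf = 0x1
err signed 6b, MSB=1: 58 - 64 = -6

-6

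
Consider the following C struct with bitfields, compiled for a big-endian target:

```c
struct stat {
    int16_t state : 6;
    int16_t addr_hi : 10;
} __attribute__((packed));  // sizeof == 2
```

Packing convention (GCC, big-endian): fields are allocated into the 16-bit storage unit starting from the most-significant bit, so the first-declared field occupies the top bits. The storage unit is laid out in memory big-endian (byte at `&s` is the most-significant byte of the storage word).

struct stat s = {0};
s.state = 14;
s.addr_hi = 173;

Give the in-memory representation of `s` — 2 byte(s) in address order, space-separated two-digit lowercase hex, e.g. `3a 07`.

38 ad

state (6b) val=14 bits=0xe at bit 10: 0x3800
addr_hi (10b) val=173 bits=0xad at bit 0: 0x38ad
word = 0x38ad → big-endian bytes:
  [0]=0x38  [1]=0xad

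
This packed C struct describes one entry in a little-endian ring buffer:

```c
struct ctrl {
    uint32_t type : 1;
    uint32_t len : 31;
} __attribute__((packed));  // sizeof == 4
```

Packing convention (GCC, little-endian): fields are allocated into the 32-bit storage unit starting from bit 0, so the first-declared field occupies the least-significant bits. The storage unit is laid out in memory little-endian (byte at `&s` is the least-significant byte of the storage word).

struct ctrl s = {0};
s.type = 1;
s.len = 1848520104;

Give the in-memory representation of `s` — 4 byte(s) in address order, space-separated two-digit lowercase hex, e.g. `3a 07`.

51 5b 5c dc

type:1 = 1 → 0x1 << 0 → word 0x00000001
len:31 = 1848520104 → 0x6e2e2da8 << 1 → word 0xdc5c5b51
word = 0xdc5c5b51 → little-endian bytes:
  [0]=0x51  [1]=0x5b  [2]=0x5c  [3]=0xdc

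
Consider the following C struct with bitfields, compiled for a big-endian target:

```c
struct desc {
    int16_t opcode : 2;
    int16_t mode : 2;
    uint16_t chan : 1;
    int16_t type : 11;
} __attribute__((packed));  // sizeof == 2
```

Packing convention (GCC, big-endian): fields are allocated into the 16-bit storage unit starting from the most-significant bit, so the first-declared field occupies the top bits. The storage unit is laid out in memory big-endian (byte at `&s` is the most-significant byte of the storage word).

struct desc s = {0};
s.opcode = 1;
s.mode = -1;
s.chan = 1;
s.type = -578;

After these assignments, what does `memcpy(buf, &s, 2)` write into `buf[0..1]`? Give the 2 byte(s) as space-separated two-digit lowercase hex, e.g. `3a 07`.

7d be

[14+:2] opcode=1 & 0x3 = 0x1; word=0x4000
[12+:2] mode=-1 & 0x3 = 0x3; word=0x7000
[11+:1] chan=1 & 0x1 = 0x1; word=0x7800
[0+:11] type=-578 & 0x7ff = 0x5be; word=0x7dbe
word = 0x7dbe → big-endian bytes:
  [0]=0x7d  [1]=0xbe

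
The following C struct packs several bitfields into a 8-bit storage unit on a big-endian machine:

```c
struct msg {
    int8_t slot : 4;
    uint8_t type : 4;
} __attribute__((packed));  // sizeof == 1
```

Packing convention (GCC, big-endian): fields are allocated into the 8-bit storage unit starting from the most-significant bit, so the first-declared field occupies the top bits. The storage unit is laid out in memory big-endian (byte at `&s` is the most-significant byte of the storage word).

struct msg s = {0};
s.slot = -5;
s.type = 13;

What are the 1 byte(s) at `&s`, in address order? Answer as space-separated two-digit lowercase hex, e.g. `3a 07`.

slot (4b) val=-5 bits=0xb at bit 4: 0xb0
type (4b) val=13 bits=0xd at bit 0: 0xbd
word = 0xbd → big-endian bytes:
  [0]=0xbd

bd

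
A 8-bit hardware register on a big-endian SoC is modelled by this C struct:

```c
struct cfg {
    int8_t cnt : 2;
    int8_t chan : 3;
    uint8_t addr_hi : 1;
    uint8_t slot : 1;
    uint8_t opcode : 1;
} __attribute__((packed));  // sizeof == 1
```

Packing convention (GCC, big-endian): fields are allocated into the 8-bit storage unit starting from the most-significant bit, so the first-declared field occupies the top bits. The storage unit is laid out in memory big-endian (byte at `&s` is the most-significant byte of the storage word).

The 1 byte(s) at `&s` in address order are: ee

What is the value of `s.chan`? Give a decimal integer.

[0]=0xee (big-endian) → word 0xee
cnt [6+:2] = (word>>6) & 0x3 = 3
chan [3+:3] = (word>>3) & 0x7 = 5  ←
addr_hi [2+:1] = (word>>2) & 0x1 = 1
slot [1+:1] = (word>>1) & 0x1 = 1
opcode [0+:1] = (word>>0) & 0x1 = 0
chan signed 3b, MSB=1: 5 - 8 = -3

-3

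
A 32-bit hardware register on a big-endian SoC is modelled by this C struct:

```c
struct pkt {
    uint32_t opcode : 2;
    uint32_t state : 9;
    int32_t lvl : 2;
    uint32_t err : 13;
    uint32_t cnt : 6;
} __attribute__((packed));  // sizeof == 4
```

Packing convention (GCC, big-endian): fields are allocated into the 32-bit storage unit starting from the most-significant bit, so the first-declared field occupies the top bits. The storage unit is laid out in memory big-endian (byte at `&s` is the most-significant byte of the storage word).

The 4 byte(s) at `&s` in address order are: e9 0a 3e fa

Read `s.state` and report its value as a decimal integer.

328

[0]=0xe9 [1]=0x0a [2]=0x3e [3]=0xfa (big-endian) → word 0xe90a3efa
opcode [30+:2] = (word>>30) & 0x3 = 3
state [21+:9] = (word>>21) & 0x1ff = 328  ←
lvl [19+:2] = (word>>19) & 0x3 = 1
err [6+:13] = (word>>6) & 0x1fff = 2299
cnt [0+:6] = (word>>0) & 0x3f = 58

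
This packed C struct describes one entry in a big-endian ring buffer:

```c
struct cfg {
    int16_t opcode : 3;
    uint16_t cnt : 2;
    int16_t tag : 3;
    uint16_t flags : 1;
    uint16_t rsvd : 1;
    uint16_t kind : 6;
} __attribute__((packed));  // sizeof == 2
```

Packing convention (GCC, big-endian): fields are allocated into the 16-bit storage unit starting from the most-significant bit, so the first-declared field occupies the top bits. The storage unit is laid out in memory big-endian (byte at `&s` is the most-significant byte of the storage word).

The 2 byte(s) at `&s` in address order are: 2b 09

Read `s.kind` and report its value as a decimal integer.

[0]=0x2b [1]=0x09 (big-endian) → word 0x2b09
opcode:3 @ bit 13 → (0x2b09>>13)&0x7 = 0x1
cnt:2 @ bit 11 → (0x2b09>>11)&0x3 = 0x1
tag:3 @ bit 8 → (0x2b09>>8)&0x7 = 0x3
flags:1 @ bit 7 → (0x2b09>>7)&0x1 = 0x0
rsvd:1 @ bit 6 → (0x2b09>>6)&0x1 = 0x0
kind:6 @ bit 0 → (0x2b09>>0)&0x3f = 0x9  ←

9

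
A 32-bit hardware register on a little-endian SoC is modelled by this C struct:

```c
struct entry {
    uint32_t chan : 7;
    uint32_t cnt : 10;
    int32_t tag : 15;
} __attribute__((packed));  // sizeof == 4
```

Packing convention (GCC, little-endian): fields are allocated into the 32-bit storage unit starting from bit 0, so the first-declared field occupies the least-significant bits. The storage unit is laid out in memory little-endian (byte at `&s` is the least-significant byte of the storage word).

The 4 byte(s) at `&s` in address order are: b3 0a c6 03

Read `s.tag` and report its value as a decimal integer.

[0]=0xb3 [1]=0x0a [2]=0xc6 [3]=0x03 (little-endian) → word 0x03c60ab3
chan:7 @ bit 0 → (0x03c60ab3>>0)&0x7f = 0x33
cnt:10 @ bit 7 → (0x03c60ab3>>7)&0x3ff = 0x15
tag:15 @ bit 17 → (0x03c60ab3>>17)&0x7fff = 0x1e3  ←
tag signed 15b, MSB=0: value = 483

483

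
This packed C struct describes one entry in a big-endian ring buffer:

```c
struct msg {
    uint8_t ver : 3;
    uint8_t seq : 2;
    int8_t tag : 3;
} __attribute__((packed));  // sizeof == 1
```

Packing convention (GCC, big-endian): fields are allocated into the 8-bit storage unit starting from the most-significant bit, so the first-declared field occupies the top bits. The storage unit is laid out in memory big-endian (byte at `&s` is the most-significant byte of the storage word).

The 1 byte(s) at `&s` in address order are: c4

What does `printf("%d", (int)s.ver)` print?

[0]=0xc4 (big-endian) → word 0xc4
ver:3 @ bit 5 → (0xc4>>5)&0x7 = 0x6  ←
seq:2 @ bit 3 → (0xc4>>3)&0x3 = 0x0
tag:3 @ bit 0 → (0xc4>>0)&0x7 = 0x4

6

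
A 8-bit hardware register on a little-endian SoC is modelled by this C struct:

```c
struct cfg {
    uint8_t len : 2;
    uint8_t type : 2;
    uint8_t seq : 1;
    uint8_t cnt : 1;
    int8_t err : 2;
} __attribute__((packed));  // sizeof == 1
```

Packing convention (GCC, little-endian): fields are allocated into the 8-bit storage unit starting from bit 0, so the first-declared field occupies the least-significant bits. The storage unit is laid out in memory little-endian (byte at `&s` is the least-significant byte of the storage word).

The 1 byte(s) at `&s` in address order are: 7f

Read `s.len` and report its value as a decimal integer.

[0]=0x7f (little-endian) → word 0x7f
len [0+:2] = (word>>0) & 0x3 = 3  ←
type [2+:2] = (word>>2) & 0x3 = 3
seq [4+:1] = (word>>4) & 0x1 = 1
cnt [5+:1] = (word>>5) & 0x1 = 1
err [6+:2] = (word>>6) & 0x3 = 1

3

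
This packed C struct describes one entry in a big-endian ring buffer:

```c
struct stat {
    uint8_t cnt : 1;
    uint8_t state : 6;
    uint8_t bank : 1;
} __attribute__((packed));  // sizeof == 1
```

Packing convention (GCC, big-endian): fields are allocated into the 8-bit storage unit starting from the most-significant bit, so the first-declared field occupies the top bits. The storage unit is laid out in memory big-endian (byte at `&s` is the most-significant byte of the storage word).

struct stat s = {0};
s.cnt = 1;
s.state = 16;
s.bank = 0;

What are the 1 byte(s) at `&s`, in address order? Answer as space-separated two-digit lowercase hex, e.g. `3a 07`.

a0

[7+:1] cnt=1 & 0x1 = 0x1; word=0x80
[1+:6] state=16 & 0x3f = 0x10; word=0xa0
[0+:1] bank=0 & 0x1 = 0x0; word=0xa0
word = 0xa0 → big-endian bytes:
  [0]=0xa0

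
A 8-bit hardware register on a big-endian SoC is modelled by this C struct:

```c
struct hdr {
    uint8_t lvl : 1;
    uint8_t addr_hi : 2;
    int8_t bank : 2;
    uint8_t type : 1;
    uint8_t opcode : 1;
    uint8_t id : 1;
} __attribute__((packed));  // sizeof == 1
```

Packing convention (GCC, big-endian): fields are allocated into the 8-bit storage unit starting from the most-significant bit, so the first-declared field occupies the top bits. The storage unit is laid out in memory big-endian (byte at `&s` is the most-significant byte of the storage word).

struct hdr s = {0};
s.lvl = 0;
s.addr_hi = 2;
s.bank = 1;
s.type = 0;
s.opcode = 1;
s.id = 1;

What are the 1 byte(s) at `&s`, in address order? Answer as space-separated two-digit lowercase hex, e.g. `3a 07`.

4b

[7+:1] lvl=0 & 0x1 = 0x0; word=0x00
[5+:2] addr_hi=2 & 0x3 = 0x2; word=0x40
[3+:2] bank=1 & 0x3 = 0x1; word=0x48
[2+:1] type=0 & 0x1 = 0x0; word=0x48
[1+:1] opcode=1 & 0x1 = 0x1; word=0x4a
[0+:1] id=1 & 0x1 = 0x1; word=0x4b
word = 0x4b → big-endian bytes:
  [0]=0x4b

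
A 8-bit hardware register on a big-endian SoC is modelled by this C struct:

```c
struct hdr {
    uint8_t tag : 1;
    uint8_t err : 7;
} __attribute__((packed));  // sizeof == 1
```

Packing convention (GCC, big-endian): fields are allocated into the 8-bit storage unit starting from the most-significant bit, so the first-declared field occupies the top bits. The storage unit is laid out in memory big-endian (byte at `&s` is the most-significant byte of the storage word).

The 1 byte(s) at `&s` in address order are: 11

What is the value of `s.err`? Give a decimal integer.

17

[0]=0x11 (big-endian) → word 0x11
tag:1 @ bit 7 → (0x11>>7)&0x1 = 0x0
err:7 @ bit 0 → (0x11>>0)&0x7f = 0x11  ←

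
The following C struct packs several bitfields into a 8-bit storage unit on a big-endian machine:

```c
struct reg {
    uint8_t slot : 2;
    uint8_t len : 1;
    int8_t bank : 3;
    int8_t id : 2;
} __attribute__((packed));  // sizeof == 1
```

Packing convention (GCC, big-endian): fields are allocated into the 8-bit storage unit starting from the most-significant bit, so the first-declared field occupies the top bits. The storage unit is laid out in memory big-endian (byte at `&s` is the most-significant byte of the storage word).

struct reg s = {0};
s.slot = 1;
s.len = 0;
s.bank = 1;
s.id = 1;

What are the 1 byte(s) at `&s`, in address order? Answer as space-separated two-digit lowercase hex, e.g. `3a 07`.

45

slot:2 = 1 → 0x1 << 6 → word 0x40
len:1 = 0 → 0x0 << 5 → word 0x40
bank:3 = 1 → 0x1 << 2 → word 0x44
id:2 = 1 → 0x1 << 0 → word 0x45
word = 0x45 → big-endian bytes:
  [0]=0x45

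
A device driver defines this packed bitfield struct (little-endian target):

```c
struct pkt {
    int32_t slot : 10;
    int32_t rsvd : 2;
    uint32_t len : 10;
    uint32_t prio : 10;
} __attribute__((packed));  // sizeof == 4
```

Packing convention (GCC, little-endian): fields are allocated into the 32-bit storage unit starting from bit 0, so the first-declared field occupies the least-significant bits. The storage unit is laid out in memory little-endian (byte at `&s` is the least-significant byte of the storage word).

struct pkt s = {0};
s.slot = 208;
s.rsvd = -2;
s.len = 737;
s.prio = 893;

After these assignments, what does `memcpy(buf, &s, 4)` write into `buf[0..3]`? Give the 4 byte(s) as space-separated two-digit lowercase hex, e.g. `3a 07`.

d0 18 6e df

slot:10 = 208 → 0xd0 << 0 → word 0x000000d0
rsvd:2 = -2 → 0x2 << 10 → word 0x000008d0
len:10 = 737 → 0x2e1 << 12 → word 0x002e18d0
prio:10 = 893 → 0x37d << 22 → word 0xdf6e18d0
word = 0xdf6e18d0 → little-endian bytes:
  [0]=0xd0  [1]=0x18  [2]=0x6e  [3]=0xdf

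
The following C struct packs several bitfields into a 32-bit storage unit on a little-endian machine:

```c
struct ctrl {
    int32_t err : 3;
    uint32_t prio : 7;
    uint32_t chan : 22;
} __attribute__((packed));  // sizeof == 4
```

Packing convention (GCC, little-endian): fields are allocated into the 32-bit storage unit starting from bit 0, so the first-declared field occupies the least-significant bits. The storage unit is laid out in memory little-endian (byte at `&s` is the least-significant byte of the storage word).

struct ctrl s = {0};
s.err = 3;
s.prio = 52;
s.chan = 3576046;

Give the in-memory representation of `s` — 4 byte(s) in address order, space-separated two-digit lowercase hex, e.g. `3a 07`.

a3 b9 43 da

[0+:3] err=3 & 0x7 = 0x3; word=0x00000003
[3+:7] prio=52 & 0x7f = 0x34; word=0x000001a3
[10+:22] chan=3576046 & 0x3fffff = 0x3690ee; word=0xda43b9a3
word = 0xda43b9a3 → little-endian bytes:
  [0]=0xa3  [1]=0xb9  [2]=0x43  [3]=0xda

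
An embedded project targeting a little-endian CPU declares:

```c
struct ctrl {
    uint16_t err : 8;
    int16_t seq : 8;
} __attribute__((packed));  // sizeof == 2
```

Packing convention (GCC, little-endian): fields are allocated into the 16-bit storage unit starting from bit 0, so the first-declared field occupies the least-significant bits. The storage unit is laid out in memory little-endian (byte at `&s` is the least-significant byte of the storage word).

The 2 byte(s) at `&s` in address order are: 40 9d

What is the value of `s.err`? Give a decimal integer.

64

[0]=0x40 [1]=0x9d (little-endian) → word 0x9d40
err [0+:8] = (word>>0) & 0xff = 64  ←
seq [8+:8] = (word>>8) & 0xff = 157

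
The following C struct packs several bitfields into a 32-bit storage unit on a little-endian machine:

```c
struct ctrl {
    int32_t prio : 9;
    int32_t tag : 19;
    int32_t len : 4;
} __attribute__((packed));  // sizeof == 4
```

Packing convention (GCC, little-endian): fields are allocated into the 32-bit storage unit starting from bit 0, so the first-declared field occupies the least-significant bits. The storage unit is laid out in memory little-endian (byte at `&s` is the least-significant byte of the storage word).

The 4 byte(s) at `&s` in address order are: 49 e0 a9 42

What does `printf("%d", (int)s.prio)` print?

73

[0]=0x49 [1]=0xe0 [2]=0xa9 [3]=0x42 (little-endian) → word 0x42a9e049
prio:9 @ bit 0 → (0x42a9e049>>0)&0x1ff = 0x49  ←
tag:19 @ bit 9 → (0x42a9e049>>9)&0x7ffff = 0x154f0
len:4 @ bit 28 → (0x42a9e049>>28)&0xf = 0x4
prio signed 9b, MSB=0: value = 73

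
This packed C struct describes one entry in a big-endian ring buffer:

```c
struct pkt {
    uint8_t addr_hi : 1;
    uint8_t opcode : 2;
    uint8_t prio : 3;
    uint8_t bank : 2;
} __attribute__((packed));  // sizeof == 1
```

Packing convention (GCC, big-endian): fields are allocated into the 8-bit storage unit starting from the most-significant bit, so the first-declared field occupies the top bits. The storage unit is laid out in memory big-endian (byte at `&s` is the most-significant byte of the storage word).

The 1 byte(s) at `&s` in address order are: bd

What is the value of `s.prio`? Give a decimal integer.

7

[0]=0xbd (big-endian) → word 0xbd
addr_hi:1 @ bit 7 → (0xbd>>7)&0x1 = 0x1
opcode:2 @ bit 5 → (0xbd>>5)&0x3 = 0x1
prio:3 @ bit 2 → (0xbd>>2)&0x7 = 0x7  ←
bank:2 @ bit 0 → (0xbd>>0)&0x3 = 0x1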